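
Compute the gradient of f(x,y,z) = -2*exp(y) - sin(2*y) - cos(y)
(0, -2*exp(y) + sin(y) - 2*cos(2*y), 0)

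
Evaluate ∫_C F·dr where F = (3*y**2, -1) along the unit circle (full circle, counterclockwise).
0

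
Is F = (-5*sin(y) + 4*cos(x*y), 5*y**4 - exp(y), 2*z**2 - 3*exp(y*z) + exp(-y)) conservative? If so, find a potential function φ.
No, ∇×F = (-3*z*exp(y*z) - exp(-y), 0, 4*x*sin(x*y) + 5*cos(y)) ≠ 0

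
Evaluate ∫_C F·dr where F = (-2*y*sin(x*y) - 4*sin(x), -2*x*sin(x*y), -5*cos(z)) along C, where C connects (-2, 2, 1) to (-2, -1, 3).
2*cos(2) - 5*sin(3) - 2*cos(4) + 5*sin(1)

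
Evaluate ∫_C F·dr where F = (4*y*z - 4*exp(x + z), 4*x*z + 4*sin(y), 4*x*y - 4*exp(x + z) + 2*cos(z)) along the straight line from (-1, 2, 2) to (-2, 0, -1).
-2*sin(2) - 2*sin(1) + 4*cos(2) - 4*exp(-3) + 4*E + 12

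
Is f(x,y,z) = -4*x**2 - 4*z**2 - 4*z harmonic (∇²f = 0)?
No, ∇²f = -16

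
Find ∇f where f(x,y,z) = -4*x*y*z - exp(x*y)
(y*(-4*z - exp(x*y)), x*(-4*z - exp(x*y)), -4*x*y)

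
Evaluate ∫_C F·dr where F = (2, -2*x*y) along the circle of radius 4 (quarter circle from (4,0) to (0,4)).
-152/3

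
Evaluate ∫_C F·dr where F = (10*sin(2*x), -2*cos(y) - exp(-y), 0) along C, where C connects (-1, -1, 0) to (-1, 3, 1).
-E - 2*sin(1) - 2*sin(3) + exp(-3)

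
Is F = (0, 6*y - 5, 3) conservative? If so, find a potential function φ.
Yes, F is conservative. φ = 3*y**2 - 5*y + 3*z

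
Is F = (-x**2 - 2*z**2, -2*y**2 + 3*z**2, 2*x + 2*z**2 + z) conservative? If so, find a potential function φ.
No, ∇×F = (-6*z, -4*z - 2, 0) ≠ 0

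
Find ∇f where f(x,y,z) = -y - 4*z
(0, -1, -4)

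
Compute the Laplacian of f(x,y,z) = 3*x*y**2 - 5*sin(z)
6*x + 5*sin(z)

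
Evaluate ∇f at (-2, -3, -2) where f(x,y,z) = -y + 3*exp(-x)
(-3*exp(2), -1, 0)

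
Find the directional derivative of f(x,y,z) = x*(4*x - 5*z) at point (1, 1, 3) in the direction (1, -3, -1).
-2*sqrt(11)/11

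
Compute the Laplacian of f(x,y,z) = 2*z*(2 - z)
-4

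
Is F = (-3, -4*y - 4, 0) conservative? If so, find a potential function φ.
Yes, F is conservative. φ = -3*x - 2*y**2 - 4*y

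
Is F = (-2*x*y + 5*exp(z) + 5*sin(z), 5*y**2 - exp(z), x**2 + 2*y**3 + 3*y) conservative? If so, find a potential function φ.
No, ∇×F = (6*y**2 + exp(z) + 3, -2*x + 5*exp(z) + 5*cos(z), 2*x) ≠ 0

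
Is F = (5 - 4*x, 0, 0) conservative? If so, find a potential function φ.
Yes, F is conservative. φ = x*(5 - 2*x)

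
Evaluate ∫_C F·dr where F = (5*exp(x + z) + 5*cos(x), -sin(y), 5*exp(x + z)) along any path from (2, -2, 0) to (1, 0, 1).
-5*sin(2) - cos(2) + 1 + 5*sin(1)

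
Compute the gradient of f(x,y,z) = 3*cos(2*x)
(-6*sin(2*x), 0, 0)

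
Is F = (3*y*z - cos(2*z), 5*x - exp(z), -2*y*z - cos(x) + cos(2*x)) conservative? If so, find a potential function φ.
No, ∇×F = (-2*z + exp(z), 3*y - sin(x) + 2*sin(2*x) + 2*sin(2*z), 5 - 3*z) ≠ 0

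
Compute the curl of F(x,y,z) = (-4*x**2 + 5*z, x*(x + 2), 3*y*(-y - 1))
(-6*y - 3, 5, 2*x + 2)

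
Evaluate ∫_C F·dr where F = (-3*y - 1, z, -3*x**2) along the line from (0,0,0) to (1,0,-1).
0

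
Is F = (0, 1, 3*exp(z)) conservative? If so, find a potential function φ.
Yes, F is conservative. φ = y + 3*exp(z)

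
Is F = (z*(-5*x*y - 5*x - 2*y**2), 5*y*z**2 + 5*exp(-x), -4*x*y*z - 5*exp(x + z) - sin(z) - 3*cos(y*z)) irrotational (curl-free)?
No, ∇×F = (z*(-4*x - 10*y + 3*sin(y*z)), -5*x*y - 5*x - 2*y**2 + 4*y*z + 5*exp(x + z), 5*x*z + 4*y*z - 5*exp(-x))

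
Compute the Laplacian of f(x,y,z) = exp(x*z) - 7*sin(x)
x**2*exp(x*z) + z**2*exp(x*z) + 7*sin(x)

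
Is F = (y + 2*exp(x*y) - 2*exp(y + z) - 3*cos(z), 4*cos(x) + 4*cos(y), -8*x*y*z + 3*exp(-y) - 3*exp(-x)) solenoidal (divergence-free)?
No, ∇·F = -8*x*y + 2*y*exp(x*y) - 4*sin(y)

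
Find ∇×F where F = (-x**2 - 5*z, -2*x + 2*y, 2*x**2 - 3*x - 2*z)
(0, -4*x - 2, -2)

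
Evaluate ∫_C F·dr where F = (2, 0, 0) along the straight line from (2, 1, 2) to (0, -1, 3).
-4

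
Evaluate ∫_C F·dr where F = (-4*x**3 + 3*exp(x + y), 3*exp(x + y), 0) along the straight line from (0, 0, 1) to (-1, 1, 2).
-1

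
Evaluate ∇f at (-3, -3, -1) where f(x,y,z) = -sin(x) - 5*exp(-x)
(-cos(3) + 5*exp(3), 0, 0)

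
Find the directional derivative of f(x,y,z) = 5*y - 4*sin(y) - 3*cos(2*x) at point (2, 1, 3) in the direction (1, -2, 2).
-10/3 + 2*sin(4) + 8*cos(1)/3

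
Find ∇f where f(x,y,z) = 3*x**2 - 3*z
(6*x, 0, -3)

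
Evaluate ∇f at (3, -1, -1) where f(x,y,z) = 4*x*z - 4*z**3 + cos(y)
(-4, sin(1), 0)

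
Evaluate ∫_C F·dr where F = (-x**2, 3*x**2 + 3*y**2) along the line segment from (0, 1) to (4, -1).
-166/3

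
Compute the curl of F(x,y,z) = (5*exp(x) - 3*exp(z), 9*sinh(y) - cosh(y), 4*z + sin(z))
(0, -3*exp(z), 0)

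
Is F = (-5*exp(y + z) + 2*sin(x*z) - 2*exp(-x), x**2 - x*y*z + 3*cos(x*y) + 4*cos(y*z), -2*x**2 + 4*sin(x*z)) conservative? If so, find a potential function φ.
No, ∇×F = (y*(x + 4*sin(y*z)), 2*x*cos(x*z) + 4*x - 4*z*cos(x*z) - 5*exp(y + z), 2*x - y*z - 3*y*sin(x*y) + 5*exp(y + z)) ≠ 0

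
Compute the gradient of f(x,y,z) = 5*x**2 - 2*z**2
(10*x, 0, -4*z)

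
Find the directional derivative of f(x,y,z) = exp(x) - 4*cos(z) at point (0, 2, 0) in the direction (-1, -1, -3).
-sqrt(11)/11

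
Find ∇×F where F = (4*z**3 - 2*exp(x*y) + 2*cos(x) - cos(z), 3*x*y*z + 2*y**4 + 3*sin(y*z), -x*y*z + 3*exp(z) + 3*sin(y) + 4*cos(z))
(-3*x*y - x*z - 3*y*cos(y*z) + 3*cos(y), y*z + 12*z**2 + sin(z), 2*x*exp(x*y) + 3*y*z)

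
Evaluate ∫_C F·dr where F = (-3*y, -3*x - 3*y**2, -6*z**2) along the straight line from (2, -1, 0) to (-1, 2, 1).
-11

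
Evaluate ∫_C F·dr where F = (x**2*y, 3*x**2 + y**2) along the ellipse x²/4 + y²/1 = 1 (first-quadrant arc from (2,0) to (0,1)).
25/3 - pi/2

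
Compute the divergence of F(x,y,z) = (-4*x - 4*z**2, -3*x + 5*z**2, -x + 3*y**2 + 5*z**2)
10*z - 4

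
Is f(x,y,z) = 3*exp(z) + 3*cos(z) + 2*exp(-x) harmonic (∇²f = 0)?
No, ∇²f = 3*exp(z) - 3*cos(z) + 2*exp(-x)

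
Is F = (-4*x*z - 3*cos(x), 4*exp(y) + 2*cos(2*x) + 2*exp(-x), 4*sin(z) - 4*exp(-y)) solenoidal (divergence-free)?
No, ∇·F = -4*z + 4*exp(y) + 3*sin(x) + 4*cos(z)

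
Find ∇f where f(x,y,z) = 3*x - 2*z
(3, 0, -2)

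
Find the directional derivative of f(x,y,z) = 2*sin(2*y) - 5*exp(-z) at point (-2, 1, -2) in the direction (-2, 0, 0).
0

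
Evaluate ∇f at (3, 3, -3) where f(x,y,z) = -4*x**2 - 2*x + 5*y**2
(-26, 30, 0)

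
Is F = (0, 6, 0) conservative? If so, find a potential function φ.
Yes, F is conservative. φ = 6*y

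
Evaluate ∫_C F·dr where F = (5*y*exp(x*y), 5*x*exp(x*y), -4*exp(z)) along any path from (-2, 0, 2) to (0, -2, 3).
4*(1 - E)*exp(2)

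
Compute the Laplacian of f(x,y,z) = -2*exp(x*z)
2*(-x**2 - z**2)*exp(x*z)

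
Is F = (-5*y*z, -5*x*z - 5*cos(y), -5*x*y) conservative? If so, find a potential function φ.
Yes, F is conservative. φ = -5*x*y*z - 5*sin(y)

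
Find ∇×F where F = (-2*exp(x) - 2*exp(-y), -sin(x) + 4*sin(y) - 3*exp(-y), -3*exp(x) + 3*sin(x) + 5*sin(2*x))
(0, 3*exp(x) - 3*cos(x) - 10*cos(2*x), -cos(x) - 2*exp(-y))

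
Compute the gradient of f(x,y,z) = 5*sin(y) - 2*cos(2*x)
(4*sin(2*x), 5*cos(y), 0)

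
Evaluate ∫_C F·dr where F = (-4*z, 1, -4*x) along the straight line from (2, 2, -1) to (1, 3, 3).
-19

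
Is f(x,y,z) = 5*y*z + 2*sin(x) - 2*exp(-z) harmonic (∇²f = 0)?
No, ∇²f = -2*sin(x) - 2*exp(-z)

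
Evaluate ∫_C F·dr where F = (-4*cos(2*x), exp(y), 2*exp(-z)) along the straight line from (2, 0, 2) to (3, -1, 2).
2*sin(4) - 1 + exp(-1) - 2*sin(6)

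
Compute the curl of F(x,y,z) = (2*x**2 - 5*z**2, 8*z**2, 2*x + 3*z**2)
(-16*z, -10*z - 2, 0)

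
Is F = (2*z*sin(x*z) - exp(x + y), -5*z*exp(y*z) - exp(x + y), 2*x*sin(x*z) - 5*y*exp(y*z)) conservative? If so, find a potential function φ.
Yes, F is conservative. φ = -5*exp(y*z) - exp(x + y) - 2*cos(x*z)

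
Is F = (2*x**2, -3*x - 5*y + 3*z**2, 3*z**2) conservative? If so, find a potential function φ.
No, ∇×F = (-6*z, 0, -3) ≠ 0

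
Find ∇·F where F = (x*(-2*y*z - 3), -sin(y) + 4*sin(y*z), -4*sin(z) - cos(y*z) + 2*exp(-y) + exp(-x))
-2*y*z + y*sin(y*z) + 4*z*cos(y*z) - cos(y) - 4*cos(z) - 3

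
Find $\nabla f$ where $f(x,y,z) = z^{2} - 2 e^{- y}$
(0, 2*exp(-y), 2*z)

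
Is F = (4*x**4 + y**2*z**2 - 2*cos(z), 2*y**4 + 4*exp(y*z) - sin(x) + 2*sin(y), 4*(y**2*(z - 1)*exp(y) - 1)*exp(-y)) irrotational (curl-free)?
No, ∇×F = (8*y*z - 4*y*exp(y*z) - 8*y + 4*exp(-y), 2*y**2*z + 2*sin(z), -2*y*z**2 - cos(x))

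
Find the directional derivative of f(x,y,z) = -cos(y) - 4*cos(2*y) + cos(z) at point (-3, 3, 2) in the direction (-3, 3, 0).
sqrt(2)*(8*sin(6) + sin(3))/2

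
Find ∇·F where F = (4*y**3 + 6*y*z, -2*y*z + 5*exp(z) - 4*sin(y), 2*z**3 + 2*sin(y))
6*z**2 - 2*z - 4*cos(y)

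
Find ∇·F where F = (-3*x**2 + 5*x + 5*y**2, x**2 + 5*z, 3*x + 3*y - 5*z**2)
-6*x - 10*z + 5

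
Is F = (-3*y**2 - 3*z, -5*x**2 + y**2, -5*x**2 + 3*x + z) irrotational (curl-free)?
No, ∇×F = (0, 10*x - 6, -10*x + 6*y)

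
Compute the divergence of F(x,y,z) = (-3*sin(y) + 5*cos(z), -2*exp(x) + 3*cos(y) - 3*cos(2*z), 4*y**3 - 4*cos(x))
-3*sin(y)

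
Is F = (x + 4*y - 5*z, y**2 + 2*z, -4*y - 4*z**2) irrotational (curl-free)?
No, ∇×F = (-6, -5, -4)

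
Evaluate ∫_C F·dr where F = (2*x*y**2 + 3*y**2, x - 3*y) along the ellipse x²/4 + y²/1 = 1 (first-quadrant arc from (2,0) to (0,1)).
-15/2 + pi/2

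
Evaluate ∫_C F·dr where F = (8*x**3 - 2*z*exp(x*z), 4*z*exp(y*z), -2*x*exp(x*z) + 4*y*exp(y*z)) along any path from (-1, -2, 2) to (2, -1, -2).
-6*exp(-4) + 2*exp(-2) + 4*exp(2) + 30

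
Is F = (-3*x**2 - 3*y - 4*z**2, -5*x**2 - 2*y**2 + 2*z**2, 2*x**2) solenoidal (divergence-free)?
No, ∇·F = -6*x - 4*y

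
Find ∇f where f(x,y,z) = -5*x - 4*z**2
(-5, 0, -8*z)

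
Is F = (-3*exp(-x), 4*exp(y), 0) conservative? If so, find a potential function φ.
Yes, F is conservative. φ = 4*exp(y) + 3*exp(-x)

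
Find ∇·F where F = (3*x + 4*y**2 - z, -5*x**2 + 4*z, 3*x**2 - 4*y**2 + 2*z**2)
4*z + 3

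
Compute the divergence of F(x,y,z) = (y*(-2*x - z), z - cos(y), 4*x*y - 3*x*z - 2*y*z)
-3*x - 4*y + sin(y)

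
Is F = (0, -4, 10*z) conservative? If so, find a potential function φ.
Yes, F is conservative. φ = -4*y + 5*z**2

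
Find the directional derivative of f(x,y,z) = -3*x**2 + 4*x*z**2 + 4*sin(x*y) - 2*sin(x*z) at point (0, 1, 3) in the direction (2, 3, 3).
34*sqrt(22)/11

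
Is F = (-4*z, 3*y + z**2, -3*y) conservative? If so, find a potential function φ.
No, ∇×F = (-2*z - 3, -4, 0) ≠ 0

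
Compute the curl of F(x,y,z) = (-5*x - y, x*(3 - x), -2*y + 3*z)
(-2, 0, 4 - 2*x)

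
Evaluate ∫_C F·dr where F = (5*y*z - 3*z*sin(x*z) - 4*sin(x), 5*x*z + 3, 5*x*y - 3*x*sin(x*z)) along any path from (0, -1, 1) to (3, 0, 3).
-4 + 4*cos(3) + 3*cos(9)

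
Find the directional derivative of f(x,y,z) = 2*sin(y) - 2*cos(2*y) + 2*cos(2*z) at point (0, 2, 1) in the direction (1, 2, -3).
2*sqrt(14)*(2*sin(4) + cos(2) + 3*sin(2))/7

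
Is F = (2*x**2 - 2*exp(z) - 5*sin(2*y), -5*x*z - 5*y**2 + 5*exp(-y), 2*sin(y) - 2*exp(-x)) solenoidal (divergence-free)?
No, ∇·F = 4*x - 10*y - 5*exp(-y)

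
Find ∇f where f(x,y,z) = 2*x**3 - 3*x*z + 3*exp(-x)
(6*x**2 - 3*z - 3*exp(-x), 0, -3*x)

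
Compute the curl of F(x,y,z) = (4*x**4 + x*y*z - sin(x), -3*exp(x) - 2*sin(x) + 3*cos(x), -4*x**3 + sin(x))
(0, 12*x**2 + x*y - cos(x), -x*z - 3*exp(x) - 3*sin(x) - 2*cos(x))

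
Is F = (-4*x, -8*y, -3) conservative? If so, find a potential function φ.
Yes, F is conservative. φ = -2*x**2 - 4*y**2 - 3*z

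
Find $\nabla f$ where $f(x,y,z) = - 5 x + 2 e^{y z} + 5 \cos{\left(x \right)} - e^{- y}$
(-5*sin(x) - 5, 2*z*exp(y*z) + exp(-y), 2*y*exp(y*z))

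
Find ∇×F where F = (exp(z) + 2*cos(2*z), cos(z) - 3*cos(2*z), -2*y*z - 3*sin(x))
(-2*z + sin(z) - 6*sin(2*z), exp(z) - 4*sin(2*z) + 3*cos(x), 0)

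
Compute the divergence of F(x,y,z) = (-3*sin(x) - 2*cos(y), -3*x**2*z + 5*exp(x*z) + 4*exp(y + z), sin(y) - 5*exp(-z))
4*exp(y + z) - 3*cos(x) + 5*exp(-z)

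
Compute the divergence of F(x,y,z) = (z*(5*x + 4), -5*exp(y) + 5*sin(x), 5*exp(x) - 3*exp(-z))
5*z - 5*exp(y) + 3*exp(-z)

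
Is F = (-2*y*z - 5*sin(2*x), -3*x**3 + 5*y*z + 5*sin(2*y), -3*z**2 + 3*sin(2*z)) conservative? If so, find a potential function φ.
No, ∇×F = (-5*y, -2*y, -9*x**2 + 2*z) ≠ 0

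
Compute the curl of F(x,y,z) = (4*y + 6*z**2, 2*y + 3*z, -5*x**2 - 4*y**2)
(-8*y - 3, 10*x + 12*z, -4)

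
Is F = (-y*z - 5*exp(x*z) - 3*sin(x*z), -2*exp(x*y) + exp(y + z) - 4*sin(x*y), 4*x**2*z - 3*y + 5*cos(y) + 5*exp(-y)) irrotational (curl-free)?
No, ∇×F = (-exp(y + z) - 5*sin(y) - 3 - 5*exp(-y), -8*x*z - 5*x*exp(x*z) - 3*x*cos(x*z) - y, -2*y*exp(x*y) - 4*y*cos(x*y) + z)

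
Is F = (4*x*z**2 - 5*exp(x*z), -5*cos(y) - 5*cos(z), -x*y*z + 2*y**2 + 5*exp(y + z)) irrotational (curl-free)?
No, ∇×F = (-x*z + 4*y + 5*exp(y + z) - 5*sin(z), 8*x*z - 5*x*exp(x*z) + y*z, 0)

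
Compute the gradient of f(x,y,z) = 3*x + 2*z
(3, 0, 2)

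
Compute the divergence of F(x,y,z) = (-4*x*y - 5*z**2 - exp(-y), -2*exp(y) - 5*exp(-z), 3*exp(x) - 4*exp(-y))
-4*y - 2*exp(y)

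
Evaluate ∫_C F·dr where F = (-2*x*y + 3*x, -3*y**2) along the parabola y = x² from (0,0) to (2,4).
-66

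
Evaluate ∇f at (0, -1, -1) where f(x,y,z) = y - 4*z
(0, 1, -4)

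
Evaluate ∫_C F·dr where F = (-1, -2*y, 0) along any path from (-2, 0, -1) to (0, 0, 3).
-2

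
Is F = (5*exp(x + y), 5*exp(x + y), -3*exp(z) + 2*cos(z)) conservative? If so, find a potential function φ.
Yes, F is conservative. φ = -3*exp(z) + 5*exp(x + y) + 2*sin(z)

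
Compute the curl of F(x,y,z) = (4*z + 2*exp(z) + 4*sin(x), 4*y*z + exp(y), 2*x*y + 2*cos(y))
(2*x - 4*y - 2*sin(y), -2*y + 2*exp(z) + 4, 0)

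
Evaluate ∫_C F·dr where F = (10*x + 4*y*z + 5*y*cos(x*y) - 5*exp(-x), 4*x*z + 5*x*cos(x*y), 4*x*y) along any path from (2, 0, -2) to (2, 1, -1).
-8 + 5*sin(2)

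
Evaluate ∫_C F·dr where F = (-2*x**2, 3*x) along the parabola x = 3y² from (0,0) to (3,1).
-15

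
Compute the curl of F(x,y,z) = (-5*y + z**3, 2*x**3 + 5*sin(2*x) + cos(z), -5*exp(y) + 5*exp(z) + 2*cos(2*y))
(-5*exp(y) - 4*sin(2*y) + sin(z), 3*z**2, 6*x**2 + 10*cos(2*x) + 5)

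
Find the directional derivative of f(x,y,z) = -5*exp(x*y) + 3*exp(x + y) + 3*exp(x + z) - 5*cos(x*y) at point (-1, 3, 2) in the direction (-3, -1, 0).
sqrt(10)*(-12*exp(5) - 9*exp(4) + 40 + 40*exp(3)*sin(3))*exp(-3)/10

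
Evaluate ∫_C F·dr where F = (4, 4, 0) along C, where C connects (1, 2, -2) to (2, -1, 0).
-8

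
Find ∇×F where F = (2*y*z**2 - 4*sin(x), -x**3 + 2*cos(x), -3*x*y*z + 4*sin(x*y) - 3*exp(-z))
(x*(-3*z + 4*cos(x*y)), y*(7*z - 4*cos(x*y)), -3*x**2 - 2*z**2 - 2*sin(x))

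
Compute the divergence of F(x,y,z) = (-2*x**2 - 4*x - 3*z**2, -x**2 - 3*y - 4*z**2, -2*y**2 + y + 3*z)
-4*x - 4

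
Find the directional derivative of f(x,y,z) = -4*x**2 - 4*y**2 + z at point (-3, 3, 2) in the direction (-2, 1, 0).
-72*sqrt(5)/5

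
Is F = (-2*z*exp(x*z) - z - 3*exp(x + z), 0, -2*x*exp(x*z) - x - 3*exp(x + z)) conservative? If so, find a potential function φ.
Yes, F is conservative. φ = -x*z - 2*exp(x*z) - 3*exp(x + z)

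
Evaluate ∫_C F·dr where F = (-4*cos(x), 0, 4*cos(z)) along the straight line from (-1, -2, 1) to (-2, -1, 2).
-8*sin(1) + 8*sin(2)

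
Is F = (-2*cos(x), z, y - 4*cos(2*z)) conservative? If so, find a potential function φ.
Yes, F is conservative. φ = y*z - 2*sin(x) - 2*sin(2*z)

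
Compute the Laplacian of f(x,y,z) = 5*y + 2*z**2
4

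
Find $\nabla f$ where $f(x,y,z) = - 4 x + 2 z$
(-4, 0, 2)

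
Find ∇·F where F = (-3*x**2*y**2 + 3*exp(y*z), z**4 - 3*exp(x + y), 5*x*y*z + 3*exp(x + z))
-6*x*y**2 + 5*x*y - 3*exp(x + y) + 3*exp(x + z)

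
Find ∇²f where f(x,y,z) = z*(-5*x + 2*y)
0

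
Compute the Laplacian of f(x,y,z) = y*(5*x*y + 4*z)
10*x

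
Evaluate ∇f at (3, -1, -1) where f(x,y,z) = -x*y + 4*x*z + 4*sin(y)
(-3, -3 + 4*cos(1), 12)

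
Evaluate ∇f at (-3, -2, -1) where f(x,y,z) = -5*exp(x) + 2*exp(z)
(-5*exp(-3), 0, 2*exp(-1))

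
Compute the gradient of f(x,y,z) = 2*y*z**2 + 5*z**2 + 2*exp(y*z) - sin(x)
(-cos(x), 2*z*(z + exp(y*z)), 4*y*z + 2*y*exp(y*z) + 10*z)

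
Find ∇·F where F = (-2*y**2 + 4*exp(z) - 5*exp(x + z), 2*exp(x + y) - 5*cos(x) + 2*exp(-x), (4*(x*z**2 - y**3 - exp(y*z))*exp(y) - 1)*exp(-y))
8*x*z - 4*y*exp(y*z) + 2*exp(x + y) - 5*exp(x + z)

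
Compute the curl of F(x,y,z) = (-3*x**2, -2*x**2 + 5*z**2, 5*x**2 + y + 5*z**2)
(1 - 10*z, -10*x, -4*x)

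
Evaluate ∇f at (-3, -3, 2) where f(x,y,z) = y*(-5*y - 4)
(0, 26, 0)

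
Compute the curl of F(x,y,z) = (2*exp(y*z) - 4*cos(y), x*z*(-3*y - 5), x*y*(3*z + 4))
(3*x*(y + z + 3), y*(-3*z + 2*exp(y*z) - 4), -3*y*z - 2*z*exp(y*z) - 5*z - 4*sin(y))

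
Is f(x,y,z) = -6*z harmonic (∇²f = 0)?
Yes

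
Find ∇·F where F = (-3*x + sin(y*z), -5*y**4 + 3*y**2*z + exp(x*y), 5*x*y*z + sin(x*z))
5*x*y + x*exp(x*y) + x*cos(x*z) - 20*y**3 + 6*y*z - 3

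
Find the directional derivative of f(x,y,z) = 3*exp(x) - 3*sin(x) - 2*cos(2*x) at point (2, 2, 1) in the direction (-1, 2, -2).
-exp(2) + cos(2) - 4*sin(4)/3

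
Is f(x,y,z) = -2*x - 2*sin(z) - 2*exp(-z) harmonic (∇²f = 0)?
No, ∇²f = 2*sin(z) - 2*exp(-z)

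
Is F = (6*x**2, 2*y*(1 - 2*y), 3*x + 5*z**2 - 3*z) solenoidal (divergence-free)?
No, ∇·F = 12*x - 8*y + 10*z - 1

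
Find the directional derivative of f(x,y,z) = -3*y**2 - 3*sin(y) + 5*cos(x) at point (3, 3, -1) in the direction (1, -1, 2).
sqrt(6)*(3*cos(3) - 5*sin(3) + 18)/6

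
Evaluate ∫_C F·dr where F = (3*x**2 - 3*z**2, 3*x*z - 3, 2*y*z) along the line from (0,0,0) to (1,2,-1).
-20/3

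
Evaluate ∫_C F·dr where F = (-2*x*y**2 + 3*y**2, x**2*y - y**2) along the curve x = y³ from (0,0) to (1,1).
101/120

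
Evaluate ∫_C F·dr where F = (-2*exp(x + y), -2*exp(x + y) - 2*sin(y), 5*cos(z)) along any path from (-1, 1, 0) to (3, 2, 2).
-2*exp(5) - 2*cos(1) + 2*cos(2) + 2 + 5*sin(2)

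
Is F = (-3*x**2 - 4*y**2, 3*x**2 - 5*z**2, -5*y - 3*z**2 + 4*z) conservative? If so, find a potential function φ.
No, ∇×F = (10*z - 5, 0, 6*x + 8*y) ≠ 0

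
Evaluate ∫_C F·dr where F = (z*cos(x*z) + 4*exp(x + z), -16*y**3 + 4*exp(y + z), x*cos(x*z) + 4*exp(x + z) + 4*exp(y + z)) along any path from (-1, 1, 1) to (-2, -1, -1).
-4*exp(2) - 4 + 4*exp(-3) + 4*exp(-2) + sin(1) + sin(2)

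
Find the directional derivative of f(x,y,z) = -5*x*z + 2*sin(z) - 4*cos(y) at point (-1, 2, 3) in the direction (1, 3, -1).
2*sqrt(11)*(-10 - cos(3) + 6*sin(2))/11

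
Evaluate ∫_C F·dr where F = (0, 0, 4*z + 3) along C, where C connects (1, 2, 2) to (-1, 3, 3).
13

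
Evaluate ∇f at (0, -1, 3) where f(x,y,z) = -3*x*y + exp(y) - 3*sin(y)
(3, -3*cos(1) + exp(-1), 0)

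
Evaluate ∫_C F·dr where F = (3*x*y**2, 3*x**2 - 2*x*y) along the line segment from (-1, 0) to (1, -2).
2/3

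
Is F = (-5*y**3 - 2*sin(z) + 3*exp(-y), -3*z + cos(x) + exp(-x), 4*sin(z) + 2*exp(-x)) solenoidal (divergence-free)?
No, ∇·F = 4*cos(z)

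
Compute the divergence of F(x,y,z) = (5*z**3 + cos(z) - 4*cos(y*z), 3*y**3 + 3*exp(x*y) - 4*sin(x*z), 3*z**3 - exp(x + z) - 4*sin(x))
3*x*exp(x*y) + 9*y**2 + 9*z**2 - exp(x + z)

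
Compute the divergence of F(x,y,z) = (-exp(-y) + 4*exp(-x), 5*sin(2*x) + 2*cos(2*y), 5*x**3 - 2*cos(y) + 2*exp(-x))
-4*sin(2*y) - 4*exp(-x)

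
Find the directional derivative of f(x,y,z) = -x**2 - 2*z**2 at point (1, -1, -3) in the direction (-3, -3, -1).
-6*sqrt(19)/19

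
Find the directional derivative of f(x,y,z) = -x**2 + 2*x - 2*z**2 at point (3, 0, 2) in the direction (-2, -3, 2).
-8*sqrt(17)/17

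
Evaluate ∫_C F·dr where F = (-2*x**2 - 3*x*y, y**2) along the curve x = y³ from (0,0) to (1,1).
-34/21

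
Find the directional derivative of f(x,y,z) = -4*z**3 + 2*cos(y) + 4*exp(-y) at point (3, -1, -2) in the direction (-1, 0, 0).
0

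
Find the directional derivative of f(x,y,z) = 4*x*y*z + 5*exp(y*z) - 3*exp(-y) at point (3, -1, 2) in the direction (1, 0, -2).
sqrt(5)*(2 + 16*exp(2)/5)*exp(-2)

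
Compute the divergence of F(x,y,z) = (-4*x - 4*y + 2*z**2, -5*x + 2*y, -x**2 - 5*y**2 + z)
-1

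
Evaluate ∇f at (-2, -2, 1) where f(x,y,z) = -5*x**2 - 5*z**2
(20, 0, -10)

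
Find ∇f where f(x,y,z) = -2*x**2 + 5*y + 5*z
(-4*x, 5, 5)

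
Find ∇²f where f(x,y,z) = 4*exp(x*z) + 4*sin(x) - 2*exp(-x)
4*x**2*exp(x*z) + 4*z**2*exp(x*z) - 4*sin(x) - 2*exp(-x)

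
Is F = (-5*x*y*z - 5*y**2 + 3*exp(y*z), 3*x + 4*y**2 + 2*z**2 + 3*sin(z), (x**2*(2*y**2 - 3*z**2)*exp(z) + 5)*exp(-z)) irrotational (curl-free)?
No, ∇×F = (4*x**2*y - 4*z - 3*cos(z), -5*x*y - 2*x*(2*y**2 - 3*z**2) + 3*y*exp(y*z), 5*x*z + 10*y - 3*z*exp(y*z) + 3)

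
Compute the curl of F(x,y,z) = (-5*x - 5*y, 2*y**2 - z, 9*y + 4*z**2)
(10, 0, 5)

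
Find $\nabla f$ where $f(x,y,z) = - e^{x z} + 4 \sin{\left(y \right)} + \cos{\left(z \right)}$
(-z*exp(x*z), 4*cos(y), -x*exp(x*z) - sin(z))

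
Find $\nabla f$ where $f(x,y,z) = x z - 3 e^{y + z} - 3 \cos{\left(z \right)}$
(z, -3*exp(y + z), x - 3*exp(y + z) + 3*sin(z))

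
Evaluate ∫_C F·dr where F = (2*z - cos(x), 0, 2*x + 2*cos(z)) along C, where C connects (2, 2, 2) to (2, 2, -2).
-16 - 4*sin(2)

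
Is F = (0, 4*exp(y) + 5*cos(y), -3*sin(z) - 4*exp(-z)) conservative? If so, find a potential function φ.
Yes, F is conservative. φ = 4*exp(y) + 5*sin(y) + 3*cos(z) + 4*exp(-z)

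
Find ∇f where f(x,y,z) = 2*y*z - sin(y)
(0, 2*z - cos(y), 2*y)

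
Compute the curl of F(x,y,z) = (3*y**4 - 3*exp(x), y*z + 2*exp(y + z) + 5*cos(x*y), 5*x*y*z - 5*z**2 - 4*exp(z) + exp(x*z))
(5*x*z - y - 2*exp(y + z), z*(-5*y - exp(x*z)), -y*(12*y**2 + 5*sin(x*y)))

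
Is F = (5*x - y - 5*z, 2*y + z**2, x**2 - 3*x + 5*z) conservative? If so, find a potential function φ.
No, ∇×F = (-2*z, -2*x - 2, 1) ≠ 0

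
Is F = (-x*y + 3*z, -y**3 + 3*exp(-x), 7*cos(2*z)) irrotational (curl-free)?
No, ∇×F = (0, 3, x - 3*exp(-x))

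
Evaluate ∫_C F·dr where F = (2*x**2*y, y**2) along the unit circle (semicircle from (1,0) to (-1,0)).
-pi/4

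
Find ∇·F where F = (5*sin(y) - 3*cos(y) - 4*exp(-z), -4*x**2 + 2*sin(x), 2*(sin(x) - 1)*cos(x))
0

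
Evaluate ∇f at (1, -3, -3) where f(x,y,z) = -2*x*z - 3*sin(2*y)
(6, -6*cos(6), -2)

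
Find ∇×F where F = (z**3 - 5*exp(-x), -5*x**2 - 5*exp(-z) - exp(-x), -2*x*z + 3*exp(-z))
(-5*exp(-z), z*(3*z + 2), -10*x + exp(-x))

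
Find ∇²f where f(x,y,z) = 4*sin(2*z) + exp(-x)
-16*sin(2*z) + exp(-x)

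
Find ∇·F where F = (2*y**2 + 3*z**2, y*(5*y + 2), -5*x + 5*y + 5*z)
10*y + 7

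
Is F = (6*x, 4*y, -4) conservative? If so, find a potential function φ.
Yes, F is conservative. φ = 3*x**2 + 2*y**2 - 4*z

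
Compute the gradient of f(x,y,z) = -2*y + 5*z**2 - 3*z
(0, -2, 10*z - 3)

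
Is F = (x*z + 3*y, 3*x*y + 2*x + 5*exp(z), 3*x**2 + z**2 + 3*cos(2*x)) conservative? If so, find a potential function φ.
No, ∇×F = (-5*exp(z), -5*x + 6*sin(2*x), 3*y - 1) ≠ 0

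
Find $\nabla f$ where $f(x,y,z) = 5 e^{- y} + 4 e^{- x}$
(-4*exp(-x), -5*exp(-y), 0)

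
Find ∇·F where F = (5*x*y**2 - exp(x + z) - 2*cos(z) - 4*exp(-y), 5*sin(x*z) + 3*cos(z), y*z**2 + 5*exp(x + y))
5*y**2 + 2*y*z - exp(x + z)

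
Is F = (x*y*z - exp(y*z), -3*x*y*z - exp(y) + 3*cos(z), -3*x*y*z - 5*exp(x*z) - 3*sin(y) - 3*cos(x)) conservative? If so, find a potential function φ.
No, ∇×F = (3*x*y - 3*x*z + 3*sin(z) - 3*cos(y), x*y + 3*y*z - y*exp(y*z) + 5*z*exp(x*z) - 3*sin(x), z*(-x - 3*y + exp(y*z))) ≠ 0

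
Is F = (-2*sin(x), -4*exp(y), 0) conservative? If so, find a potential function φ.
Yes, F is conservative. φ = -4*exp(y) + 2*cos(x)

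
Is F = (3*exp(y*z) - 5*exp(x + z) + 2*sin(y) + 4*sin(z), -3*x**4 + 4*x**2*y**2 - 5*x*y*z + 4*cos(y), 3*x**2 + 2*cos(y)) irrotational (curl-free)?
No, ∇×F = (5*x*y - 2*sin(y), -6*x + 3*y*exp(y*z) - 5*exp(x + z) + 4*cos(z), -12*x**3 + 8*x*y**2 - 5*y*z - 3*z*exp(y*z) - 2*cos(y))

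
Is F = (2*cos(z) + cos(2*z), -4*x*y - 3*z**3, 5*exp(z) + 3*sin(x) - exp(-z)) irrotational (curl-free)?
No, ∇×F = (9*z**2, -2*sin(z) - 2*sin(2*z) - 3*cos(x), -4*y)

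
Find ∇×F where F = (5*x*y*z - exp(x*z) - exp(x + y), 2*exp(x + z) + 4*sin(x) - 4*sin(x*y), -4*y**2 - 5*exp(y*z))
(-8*y - 5*z*exp(y*z) - 2*exp(x + z), x*(5*y - exp(x*z)), -5*x*z - 4*y*cos(x*y) + exp(x + y) + 2*exp(x + z) + 4*cos(x))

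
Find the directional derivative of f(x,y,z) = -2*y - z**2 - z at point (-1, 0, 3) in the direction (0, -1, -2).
16*sqrt(5)/5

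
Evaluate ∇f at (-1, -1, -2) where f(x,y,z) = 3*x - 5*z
(3, 0, -5)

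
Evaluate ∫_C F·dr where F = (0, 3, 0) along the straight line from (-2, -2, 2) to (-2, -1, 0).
3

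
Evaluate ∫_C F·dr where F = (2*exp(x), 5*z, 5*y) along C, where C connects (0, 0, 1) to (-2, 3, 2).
2*exp(-2) + 28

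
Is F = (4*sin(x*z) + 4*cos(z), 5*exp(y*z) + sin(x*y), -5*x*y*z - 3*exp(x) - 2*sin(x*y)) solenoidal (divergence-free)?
No, ∇·F = -5*x*y + x*cos(x*y) + 5*z*exp(y*z) + 4*z*cos(x*z)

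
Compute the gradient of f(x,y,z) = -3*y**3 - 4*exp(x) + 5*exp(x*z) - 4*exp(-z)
(5*z*exp(x*z) - 4*exp(x), -9*y**2, 5*x*exp(x*z) + 4*exp(-z))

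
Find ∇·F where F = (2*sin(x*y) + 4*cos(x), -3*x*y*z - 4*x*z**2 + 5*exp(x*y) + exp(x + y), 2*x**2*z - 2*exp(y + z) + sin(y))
2*x**2 - 3*x*z + 5*x*exp(x*y) + 2*y*cos(x*y) + exp(x + y) - 2*exp(y + z) - 4*sin(x)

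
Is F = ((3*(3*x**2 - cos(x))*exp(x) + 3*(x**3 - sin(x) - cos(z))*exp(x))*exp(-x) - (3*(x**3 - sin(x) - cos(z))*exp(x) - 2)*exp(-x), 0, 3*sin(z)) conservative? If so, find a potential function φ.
Yes, F is conservative. φ = (3*(x**3 - sin(x) - cos(z))*exp(x) - 2)*exp(-x)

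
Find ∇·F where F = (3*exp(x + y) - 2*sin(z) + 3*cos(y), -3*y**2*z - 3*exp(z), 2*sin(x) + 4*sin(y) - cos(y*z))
-6*y*z + y*sin(y*z) + 3*exp(x + y)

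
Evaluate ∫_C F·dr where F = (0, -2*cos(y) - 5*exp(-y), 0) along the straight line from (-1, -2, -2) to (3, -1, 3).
-5*exp(2) - 2*sin(2) + 2*sin(1) + 5*E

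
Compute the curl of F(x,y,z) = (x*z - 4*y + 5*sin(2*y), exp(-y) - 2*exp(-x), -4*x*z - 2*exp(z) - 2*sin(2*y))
(-4*cos(2*y), x + 4*z, -10*cos(2*y) + 4 + 2*exp(-x))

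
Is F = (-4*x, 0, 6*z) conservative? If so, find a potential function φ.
Yes, F is conservative. φ = -2*x**2 + 3*z**2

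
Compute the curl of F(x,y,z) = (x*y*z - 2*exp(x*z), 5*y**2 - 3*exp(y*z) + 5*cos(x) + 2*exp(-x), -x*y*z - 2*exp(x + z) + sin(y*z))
(-x*z + 3*y*exp(y*z) + z*cos(y*z), x*y - 2*x*exp(x*z) + y*z + 2*exp(x + z), -x*z - 5*sin(x) - 2*exp(-x))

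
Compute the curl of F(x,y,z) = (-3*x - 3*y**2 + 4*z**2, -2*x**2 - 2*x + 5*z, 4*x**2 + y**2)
(2*y - 5, -8*x + 8*z, -4*x + 6*y - 2)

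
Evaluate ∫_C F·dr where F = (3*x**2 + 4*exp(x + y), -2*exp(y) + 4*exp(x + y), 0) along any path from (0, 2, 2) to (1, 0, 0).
-2*exp(2) - 1 + 4*E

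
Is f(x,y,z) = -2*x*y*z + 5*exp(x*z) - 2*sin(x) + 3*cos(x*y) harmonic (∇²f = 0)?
No, ∇²f = 5*x**2*exp(x*z) - 3*x**2*cos(x*y) - 3*y**2*cos(x*y) + 5*z**2*exp(x*z) + 2*sin(x)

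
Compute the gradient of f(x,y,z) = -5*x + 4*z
(-5, 0, 4)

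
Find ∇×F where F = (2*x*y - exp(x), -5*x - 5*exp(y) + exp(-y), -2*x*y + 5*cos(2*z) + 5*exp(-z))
(-2*x, 2*y, -2*x - 5)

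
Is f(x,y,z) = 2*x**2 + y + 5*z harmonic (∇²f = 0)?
No, ∇²f = 4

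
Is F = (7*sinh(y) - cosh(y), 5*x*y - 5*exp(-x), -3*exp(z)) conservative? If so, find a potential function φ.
No, ∇×F = (0, 0, 5*y + sinh(y) - 7*cosh(y) + 5*exp(-x)) ≠ 0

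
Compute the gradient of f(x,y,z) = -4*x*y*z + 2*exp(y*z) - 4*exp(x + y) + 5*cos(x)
(-4*y*z - 4*exp(x + y) - 5*sin(x), -4*x*z + 2*z*exp(y*z) - 4*exp(x + y), 2*y*(-2*x + exp(y*z)))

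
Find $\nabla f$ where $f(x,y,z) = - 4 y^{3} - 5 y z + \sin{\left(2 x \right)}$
(2*cos(2*x), -12*y**2 - 5*z, -5*y)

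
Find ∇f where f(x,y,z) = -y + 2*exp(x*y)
(2*y*exp(x*y), 2*x*exp(x*y) - 1, 0)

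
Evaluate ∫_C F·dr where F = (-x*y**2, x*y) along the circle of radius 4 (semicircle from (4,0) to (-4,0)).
128/3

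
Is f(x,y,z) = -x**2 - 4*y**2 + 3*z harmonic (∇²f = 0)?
No, ∇²f = -10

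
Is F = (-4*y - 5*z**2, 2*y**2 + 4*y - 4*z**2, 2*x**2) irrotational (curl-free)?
No, ∇×F = (8*z, -4*x - 10*z, 4)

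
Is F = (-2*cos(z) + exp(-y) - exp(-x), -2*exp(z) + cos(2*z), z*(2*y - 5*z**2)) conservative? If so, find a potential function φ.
No, ∇×F = (2*z + 2*exp(z) + 2*sin(2*z), 2*sin(z), exp(-y)) ≠ 0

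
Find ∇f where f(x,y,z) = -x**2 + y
(-2*x, 1, 0)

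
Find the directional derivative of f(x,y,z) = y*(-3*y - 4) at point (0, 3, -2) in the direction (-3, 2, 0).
-44*sqrt(13)/13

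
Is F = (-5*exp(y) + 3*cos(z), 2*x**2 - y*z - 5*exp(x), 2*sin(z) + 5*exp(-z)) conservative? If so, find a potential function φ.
No, ∇×F = (y, -3*sin(z), 4*x - 5*exp(x) + 5*exp(y)) ≠ 0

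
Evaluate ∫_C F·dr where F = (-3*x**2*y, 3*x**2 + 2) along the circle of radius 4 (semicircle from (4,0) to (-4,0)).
96*pi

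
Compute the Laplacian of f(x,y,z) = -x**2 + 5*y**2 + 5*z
8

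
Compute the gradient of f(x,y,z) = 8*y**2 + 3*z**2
(0, 16*y, 6*z)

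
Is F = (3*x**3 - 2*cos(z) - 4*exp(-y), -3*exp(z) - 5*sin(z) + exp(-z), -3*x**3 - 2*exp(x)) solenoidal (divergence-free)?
No, ∇·F = 9*x**2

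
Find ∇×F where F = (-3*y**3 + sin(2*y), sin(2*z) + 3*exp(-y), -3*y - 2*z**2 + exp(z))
(4*sin(z)**2 - 5, 0, 9*y**2 - 2*cos(2*y))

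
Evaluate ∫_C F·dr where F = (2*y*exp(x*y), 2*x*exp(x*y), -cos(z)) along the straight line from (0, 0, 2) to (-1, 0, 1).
-sin(1) + sin(2)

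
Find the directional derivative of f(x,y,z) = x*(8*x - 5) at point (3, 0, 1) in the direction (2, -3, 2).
86*sqrt(17)/17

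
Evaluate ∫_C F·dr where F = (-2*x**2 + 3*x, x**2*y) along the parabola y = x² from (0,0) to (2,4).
22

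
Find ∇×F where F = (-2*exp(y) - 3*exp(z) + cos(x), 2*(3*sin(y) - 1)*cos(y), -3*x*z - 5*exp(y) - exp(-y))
(-5*exp(y) + exp(-y), 3*z - 3*exp(z), 2*exp(y))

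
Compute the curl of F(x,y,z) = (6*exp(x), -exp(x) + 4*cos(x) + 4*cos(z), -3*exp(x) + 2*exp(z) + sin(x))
(4*sin(z), 3*exp(x) - cos(x), -exp(x) - 4*sin(x))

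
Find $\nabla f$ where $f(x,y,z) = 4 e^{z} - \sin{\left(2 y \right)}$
(0, -2*cos(2*y), 4*exp(z))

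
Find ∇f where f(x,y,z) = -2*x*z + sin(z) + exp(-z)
(-2*z, 0, -2*x + cos(z) - exp(-z))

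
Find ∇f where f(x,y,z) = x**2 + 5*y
(2*x, 5, 0)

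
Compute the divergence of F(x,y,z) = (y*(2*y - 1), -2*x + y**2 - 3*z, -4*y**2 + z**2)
2*y + 2*z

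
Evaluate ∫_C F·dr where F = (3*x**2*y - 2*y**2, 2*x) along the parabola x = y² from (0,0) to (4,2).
2080/21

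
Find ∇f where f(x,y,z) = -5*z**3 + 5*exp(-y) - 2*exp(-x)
(2*exp(-x), -5*exp(-y), -15*z**2)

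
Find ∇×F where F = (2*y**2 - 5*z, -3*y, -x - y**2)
(-2*y, -4, -4*y)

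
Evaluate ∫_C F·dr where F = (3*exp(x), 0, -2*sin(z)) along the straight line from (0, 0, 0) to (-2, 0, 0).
-3 + 3*exp(-2)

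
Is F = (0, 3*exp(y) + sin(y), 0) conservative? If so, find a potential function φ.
Yes, F is conservative. φ = 3*exp(y) - cos(y)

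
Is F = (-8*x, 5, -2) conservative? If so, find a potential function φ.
Yes, F is conservative. φ = -4*x**2 + 5*y - 2*z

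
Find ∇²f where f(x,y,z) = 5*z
0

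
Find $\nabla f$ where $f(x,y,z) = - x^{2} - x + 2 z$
(-2*x - 1, 0, 2)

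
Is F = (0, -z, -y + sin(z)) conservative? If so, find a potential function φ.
Yes, F is conservative. φ = -y*z - cos(z)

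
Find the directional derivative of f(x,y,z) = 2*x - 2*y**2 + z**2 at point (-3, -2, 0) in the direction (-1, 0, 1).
-sqrt(2)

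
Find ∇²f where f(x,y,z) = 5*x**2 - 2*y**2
6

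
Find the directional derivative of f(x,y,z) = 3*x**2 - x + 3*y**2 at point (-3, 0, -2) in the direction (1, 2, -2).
-19/3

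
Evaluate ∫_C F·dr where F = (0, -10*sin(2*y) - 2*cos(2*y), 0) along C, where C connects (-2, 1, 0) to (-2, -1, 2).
2*sin(2)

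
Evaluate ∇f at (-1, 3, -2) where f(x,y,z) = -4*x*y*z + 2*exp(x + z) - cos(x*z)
(-2*sin(2) + 2*exp(-3) + 24, -8, -sin(2) + 2*exp(-3) + 12)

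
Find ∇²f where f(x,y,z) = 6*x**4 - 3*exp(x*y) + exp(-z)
-3*x**2*exp(x*y) + 72*x**2 - 3*y**2*exp(x*y) + exp(-z)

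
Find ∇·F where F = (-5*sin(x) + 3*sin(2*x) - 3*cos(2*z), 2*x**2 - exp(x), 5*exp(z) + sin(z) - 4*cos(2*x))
5*exp(z) - 5*cos(x) + 6*cos(2*x) + cos(z)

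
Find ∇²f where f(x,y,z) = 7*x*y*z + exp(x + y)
2*exp(x + y)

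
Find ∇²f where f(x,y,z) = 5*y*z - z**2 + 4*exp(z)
4*exp(z) - 2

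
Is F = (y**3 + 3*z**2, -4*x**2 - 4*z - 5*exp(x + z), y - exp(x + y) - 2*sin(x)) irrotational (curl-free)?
No, ∇×F = (-exp(x + y) + 5*exp(x + z) + 5, 6*z + exp(x + y) + 2*cos(x), -8*x - 3*y**2 - 5*exp(x + z))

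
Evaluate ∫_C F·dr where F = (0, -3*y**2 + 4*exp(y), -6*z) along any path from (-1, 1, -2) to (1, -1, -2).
2 - 8*sinh(1)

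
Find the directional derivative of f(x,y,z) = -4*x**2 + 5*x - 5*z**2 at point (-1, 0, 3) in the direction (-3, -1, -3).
51*sqrt(19)/19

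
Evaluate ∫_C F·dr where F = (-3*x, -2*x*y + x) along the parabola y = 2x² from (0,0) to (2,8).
-1466/15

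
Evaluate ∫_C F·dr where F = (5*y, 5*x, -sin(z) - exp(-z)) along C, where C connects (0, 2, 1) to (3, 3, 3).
cos(3) - cos(1) - exp(-1) + exp(-3) + 45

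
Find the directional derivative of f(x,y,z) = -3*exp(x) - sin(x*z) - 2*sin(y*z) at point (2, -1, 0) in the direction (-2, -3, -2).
6*sqrt(17)*exp(2)/17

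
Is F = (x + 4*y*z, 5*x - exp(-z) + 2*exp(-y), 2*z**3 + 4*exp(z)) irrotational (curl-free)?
No, ∇×F = (-exp(-z), 4*y, 5 - 4*z)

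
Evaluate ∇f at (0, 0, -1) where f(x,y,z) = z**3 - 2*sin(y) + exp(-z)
(0, -2, 3 - E)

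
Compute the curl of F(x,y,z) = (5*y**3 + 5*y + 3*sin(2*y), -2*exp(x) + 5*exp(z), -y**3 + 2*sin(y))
(-3*y**2 - 5*exp(z) + 2*cos(y), 0, -15*y**2 - 2*exp(x) + 12*sin(y)**2 - 11)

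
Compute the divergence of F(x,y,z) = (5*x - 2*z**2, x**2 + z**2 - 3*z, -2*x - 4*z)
1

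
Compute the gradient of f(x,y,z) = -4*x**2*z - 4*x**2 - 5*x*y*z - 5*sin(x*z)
(-8*x*z - 8*x - 5*y*z - 5*z*cos(x*z), -5*x*z, -x*(4*x + 5*y + 5*cos(x*z)))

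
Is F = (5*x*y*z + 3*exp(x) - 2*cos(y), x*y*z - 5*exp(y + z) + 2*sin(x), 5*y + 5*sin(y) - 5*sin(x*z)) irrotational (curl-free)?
No, ∇×F = (-x*y + 5*exp(y + z) + 5*cos(y) + 5, 5*x*y + 5*z*cos(x*z), -5*x*z + y*z - 2*sin(y) + 2*cos(x))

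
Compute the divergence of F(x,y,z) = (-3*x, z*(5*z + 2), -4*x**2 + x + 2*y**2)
-3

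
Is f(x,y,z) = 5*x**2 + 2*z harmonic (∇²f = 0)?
No, ∇²f = 10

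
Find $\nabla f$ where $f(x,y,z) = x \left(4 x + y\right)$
(8*x + y, x, 0)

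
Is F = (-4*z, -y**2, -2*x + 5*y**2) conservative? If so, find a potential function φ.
No, ∇×F = (10*y, -2, 0) ≠ 0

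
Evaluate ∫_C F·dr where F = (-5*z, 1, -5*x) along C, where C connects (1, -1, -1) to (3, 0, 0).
-4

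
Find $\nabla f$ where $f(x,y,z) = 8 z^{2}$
(0, 0, 16*z)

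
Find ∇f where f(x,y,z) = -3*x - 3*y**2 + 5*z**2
(-3, -6*y, 10*z)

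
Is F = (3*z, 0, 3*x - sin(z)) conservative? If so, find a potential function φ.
Yes, F is conservative. φ = 3*x*z + cos(z)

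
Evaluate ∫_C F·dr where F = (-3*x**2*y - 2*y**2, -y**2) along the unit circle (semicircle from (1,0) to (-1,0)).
3*pi/8 + 8/3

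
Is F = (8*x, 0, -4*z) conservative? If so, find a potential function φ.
Yes, F is conservative. φ = 4*x**2 - 2*z**2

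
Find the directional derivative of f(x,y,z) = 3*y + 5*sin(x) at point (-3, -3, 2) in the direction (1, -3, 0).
sqrt(10)*(-9 + 5*cos(3))/10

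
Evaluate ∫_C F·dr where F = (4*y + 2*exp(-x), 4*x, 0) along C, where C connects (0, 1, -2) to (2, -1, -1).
-6 - 2*exp(-2)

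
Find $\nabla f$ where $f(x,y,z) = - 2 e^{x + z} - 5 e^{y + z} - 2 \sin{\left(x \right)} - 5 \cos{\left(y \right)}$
(-2*exp(x + z) - 2*cos(x), -5*exp(y + z) + 5*sin(y), -2*exp(x + z) - 5*exp(y + z))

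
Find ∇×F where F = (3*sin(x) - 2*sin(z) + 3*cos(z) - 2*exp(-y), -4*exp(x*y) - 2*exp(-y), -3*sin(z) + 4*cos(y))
(-4*sin(y), -3*sin(z) - 2*cos(z), -4*y*exp(x*y) - 2*exp(-y))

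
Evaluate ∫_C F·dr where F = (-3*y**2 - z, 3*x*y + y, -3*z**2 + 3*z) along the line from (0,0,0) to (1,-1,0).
1/2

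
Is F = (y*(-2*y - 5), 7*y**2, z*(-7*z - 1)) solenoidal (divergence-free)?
No, ∇·F = 14*y - 14*z - 1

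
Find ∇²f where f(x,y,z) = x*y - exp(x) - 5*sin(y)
-exp(x) + 5*sin(y)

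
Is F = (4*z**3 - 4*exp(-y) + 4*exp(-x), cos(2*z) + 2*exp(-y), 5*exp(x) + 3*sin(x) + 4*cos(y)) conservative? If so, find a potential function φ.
No, ∇×F = (-4*sin(y) + 2*sin(2*z), 12*z**2 - 5*exp(x) - 3*cos(x), -4*exp(-y)) ≠ 0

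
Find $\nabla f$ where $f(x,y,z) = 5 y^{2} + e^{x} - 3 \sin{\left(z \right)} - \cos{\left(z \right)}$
(exp(x), 10*y, sin(z) - 3*cos(z))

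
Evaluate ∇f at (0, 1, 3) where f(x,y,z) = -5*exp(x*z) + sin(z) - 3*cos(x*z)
(-15, 0, cos(3))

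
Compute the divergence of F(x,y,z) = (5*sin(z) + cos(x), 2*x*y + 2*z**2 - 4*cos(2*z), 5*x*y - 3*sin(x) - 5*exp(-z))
2*x - sin(x) + 5*exp(-z)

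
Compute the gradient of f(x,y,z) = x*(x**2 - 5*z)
(3*x**2 - 5*z, 0, -5*x)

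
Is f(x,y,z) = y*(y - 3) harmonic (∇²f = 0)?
No, ∇²f = 2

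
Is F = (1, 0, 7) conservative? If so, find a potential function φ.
Yes, F is conservative. φ = x + 7*z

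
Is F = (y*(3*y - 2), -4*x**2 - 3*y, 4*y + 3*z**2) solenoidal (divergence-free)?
No, ∇·F = 6*z - 3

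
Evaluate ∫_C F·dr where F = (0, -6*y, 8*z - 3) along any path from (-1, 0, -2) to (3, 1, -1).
-18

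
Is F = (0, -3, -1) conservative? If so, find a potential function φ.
Yes, F is conservative. φ = -3*y - z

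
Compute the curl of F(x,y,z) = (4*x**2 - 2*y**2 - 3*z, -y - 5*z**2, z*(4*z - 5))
(10*z, -3, 4*y)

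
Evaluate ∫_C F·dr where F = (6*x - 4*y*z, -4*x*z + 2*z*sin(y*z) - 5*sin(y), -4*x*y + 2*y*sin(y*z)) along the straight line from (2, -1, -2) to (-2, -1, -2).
32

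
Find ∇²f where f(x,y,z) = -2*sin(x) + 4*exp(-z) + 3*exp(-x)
2*sin(x) + 4*exp(-z) + 3*exp(-x)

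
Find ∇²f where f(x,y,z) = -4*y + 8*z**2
16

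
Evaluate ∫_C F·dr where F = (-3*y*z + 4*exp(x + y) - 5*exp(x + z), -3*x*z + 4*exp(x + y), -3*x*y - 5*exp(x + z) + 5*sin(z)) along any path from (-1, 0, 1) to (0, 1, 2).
-5*exp(2) - 4*exp(-1) - 5*cos(2) + 5*cos(1) + 5 + 4*E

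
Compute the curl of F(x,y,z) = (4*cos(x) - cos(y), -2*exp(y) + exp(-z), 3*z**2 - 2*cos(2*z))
(exp(-z), 0, -sin(y))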